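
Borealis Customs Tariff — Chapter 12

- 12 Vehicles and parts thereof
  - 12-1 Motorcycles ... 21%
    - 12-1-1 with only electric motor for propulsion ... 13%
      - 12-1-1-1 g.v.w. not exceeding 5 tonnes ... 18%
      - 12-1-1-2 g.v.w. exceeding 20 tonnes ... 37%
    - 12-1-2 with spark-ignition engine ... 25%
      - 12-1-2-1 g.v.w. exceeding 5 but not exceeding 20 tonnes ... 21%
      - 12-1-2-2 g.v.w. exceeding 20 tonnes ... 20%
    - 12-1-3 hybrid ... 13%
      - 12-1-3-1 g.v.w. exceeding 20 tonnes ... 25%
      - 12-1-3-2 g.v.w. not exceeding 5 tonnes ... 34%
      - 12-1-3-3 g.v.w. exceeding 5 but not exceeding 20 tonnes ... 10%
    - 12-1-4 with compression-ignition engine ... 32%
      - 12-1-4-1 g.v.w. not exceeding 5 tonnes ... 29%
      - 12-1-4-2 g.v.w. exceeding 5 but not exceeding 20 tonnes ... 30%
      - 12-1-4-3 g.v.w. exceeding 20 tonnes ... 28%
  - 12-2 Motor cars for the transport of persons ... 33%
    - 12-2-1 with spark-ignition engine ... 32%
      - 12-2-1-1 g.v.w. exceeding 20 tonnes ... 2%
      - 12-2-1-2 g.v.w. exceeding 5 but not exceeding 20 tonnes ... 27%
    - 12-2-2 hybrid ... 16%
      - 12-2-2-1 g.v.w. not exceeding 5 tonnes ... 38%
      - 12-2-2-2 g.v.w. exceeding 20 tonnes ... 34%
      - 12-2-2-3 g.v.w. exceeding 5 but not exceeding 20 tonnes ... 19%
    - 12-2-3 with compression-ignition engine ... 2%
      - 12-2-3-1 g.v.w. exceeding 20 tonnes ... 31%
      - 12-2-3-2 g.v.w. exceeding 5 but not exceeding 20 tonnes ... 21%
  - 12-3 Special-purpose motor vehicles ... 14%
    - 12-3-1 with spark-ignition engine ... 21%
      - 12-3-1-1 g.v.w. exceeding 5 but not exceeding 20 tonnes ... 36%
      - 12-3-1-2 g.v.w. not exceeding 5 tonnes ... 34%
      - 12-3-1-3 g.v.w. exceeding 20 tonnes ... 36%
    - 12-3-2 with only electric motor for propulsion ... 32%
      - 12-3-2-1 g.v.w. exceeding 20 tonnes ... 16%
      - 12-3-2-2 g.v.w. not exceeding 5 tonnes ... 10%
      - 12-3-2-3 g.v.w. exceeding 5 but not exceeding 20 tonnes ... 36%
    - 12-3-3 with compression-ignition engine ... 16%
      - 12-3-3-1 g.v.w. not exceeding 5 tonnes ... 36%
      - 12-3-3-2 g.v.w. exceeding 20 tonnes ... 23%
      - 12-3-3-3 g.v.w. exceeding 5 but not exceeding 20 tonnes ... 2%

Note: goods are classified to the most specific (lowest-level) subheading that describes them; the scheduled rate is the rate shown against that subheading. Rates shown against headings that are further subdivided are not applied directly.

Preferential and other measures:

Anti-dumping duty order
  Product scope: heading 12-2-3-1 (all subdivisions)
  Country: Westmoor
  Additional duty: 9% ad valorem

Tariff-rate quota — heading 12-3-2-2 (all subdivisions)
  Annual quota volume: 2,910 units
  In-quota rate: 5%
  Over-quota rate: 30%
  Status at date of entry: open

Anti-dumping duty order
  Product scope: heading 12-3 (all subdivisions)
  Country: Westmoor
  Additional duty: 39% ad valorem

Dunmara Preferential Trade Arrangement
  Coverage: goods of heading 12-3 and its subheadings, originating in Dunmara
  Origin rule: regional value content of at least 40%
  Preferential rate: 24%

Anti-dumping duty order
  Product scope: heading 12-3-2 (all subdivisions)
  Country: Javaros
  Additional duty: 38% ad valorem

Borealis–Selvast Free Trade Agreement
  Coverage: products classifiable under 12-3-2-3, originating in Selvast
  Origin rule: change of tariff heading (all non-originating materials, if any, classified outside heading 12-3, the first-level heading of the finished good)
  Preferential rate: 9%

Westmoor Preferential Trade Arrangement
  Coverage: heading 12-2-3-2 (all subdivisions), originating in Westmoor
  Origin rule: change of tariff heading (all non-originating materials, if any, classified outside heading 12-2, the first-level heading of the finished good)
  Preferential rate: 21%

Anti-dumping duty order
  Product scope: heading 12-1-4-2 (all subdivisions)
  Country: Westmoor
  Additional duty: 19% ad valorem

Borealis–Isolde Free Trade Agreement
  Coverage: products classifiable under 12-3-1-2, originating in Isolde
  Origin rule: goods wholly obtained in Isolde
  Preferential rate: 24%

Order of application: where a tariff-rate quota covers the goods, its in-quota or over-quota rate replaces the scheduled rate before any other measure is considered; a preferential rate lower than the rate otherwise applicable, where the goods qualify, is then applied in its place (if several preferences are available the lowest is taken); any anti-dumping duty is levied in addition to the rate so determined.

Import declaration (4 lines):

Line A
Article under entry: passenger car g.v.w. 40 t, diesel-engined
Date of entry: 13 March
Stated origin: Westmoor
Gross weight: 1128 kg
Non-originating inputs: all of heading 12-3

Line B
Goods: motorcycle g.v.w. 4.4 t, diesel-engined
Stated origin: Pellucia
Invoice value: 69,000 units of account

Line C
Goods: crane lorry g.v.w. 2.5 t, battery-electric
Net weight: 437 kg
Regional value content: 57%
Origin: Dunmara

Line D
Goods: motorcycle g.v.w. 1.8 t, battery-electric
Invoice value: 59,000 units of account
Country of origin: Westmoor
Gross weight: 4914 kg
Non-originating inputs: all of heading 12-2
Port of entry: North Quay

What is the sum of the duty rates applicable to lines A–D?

92%

Line A: passenger car → 12-2; diesel-engined → 12-2-3; g.v.w. 40 t → 12-2-3-1. Scheduled 31%. Westmoor agreement on 12-2-3-2: 12-2-3-1 not covered; anti-dumping (Westmoor, 12-2-3-1): +9%; total 31% + 9% = 40%. → 40%.
Line B: motorcycle → 12-1; diesel-engined → 12-1-4; g.v.w. 4.4 t → 12-1-4-1. Scheduled 29%. No special measure applies. → 29%.
Line C: crane lorry → 12-3; battery-electric → 12-3-2; g.v.w. 2.5 t → 12-3-2-2. Scheduled 10%. quota on 12-3-2-2 open → in-quota 5%; Dunmara agreement on 12-3: RVC ≥ 40% → 24% available; preference 24% not lower than 5% → no reduction. → 5%.
Line D: motorcycle → 12-1; battery-electric → 12-1-1; g.v.w. 1.8 t → 12-1-1-1. Scheduled 18%. Westmoor agreement on 12-2-3-2: 12-1-1-1 not covered. → 18%.
Sum: 40% + 29% + 5% + 18% = 92%.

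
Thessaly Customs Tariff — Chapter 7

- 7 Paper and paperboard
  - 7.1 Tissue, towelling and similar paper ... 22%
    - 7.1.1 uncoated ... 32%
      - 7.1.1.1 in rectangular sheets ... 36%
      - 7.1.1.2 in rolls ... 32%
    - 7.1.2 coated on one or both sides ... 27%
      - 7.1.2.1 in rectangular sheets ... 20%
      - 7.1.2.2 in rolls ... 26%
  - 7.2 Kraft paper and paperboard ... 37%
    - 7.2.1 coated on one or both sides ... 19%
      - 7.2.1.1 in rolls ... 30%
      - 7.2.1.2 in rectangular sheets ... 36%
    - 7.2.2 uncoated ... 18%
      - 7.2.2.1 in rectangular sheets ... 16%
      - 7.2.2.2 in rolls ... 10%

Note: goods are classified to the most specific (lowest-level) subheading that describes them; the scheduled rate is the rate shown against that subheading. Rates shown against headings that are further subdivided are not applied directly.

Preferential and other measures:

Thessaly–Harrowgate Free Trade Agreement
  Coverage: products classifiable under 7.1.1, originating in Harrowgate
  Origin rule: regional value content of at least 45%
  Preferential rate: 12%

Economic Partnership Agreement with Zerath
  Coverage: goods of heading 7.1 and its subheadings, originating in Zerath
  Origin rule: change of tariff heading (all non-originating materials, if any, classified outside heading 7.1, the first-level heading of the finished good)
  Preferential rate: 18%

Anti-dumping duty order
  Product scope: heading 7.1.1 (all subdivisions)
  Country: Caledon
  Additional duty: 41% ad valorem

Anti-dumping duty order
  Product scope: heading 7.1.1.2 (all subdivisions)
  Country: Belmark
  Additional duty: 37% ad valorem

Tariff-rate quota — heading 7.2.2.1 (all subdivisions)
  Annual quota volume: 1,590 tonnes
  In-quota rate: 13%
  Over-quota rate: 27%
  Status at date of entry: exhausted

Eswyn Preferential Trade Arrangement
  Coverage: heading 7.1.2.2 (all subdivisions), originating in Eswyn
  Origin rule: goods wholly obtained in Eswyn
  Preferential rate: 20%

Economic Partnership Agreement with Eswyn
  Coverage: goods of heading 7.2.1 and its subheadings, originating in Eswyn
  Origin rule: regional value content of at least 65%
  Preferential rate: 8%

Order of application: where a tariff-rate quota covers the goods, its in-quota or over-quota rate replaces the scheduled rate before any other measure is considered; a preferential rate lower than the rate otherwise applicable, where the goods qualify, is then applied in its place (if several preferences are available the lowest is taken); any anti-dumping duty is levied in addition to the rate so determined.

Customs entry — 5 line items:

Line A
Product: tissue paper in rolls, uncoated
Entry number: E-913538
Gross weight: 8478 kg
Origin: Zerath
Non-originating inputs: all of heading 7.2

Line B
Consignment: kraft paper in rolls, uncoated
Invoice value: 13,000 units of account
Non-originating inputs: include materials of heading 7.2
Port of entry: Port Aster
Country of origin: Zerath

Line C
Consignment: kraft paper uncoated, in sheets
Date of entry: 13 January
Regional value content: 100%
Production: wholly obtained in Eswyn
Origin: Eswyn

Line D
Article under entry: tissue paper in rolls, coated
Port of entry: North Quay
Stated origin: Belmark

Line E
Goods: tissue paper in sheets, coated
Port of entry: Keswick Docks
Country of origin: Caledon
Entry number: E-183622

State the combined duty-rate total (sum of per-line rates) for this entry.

Line A: tissue paper → 7.1; uncoated → 7.1.1; in rolls → 7.1.1.2. Scheduled 32%. Zerath agreement on 7.1: CTH met → 18% available; preferential 18%. → 18%.
Line B: kraft paper → 7.2; uncoated → 7.2.2; in rolls → 7.2.2.2. Scheduled 10%. Zerath agreement on 7.1: 7.2.2.2 not covered. → 10%.
Line C: kraft paper → 7.2; uncoated → 7.2.2; in sheets → 7.2.2.1. Scheduled 16%. quota on 7.2.2.1 exhausted → over-quota 27%; Eswyn agreement on 7.1.2.2: 7.2.2.1 not covered; Eswyn agreement on 7.2.1: 7.2.2.1 not covered. → 27%.
Line D: tissue paper → 7.1; coated → 7.1.2; in rolls → 7.1.2.2. Scheduled 26%. No special measure applies. → 26%.
Line E: tissue paper → 7.1; coated → 7.1.2; in sheets → 7.1.2.1. Scheduled 20%. No special measure applies. → 20%.
Sum: 18% + 10% + 27% + 26% + 20% = 101%.

101%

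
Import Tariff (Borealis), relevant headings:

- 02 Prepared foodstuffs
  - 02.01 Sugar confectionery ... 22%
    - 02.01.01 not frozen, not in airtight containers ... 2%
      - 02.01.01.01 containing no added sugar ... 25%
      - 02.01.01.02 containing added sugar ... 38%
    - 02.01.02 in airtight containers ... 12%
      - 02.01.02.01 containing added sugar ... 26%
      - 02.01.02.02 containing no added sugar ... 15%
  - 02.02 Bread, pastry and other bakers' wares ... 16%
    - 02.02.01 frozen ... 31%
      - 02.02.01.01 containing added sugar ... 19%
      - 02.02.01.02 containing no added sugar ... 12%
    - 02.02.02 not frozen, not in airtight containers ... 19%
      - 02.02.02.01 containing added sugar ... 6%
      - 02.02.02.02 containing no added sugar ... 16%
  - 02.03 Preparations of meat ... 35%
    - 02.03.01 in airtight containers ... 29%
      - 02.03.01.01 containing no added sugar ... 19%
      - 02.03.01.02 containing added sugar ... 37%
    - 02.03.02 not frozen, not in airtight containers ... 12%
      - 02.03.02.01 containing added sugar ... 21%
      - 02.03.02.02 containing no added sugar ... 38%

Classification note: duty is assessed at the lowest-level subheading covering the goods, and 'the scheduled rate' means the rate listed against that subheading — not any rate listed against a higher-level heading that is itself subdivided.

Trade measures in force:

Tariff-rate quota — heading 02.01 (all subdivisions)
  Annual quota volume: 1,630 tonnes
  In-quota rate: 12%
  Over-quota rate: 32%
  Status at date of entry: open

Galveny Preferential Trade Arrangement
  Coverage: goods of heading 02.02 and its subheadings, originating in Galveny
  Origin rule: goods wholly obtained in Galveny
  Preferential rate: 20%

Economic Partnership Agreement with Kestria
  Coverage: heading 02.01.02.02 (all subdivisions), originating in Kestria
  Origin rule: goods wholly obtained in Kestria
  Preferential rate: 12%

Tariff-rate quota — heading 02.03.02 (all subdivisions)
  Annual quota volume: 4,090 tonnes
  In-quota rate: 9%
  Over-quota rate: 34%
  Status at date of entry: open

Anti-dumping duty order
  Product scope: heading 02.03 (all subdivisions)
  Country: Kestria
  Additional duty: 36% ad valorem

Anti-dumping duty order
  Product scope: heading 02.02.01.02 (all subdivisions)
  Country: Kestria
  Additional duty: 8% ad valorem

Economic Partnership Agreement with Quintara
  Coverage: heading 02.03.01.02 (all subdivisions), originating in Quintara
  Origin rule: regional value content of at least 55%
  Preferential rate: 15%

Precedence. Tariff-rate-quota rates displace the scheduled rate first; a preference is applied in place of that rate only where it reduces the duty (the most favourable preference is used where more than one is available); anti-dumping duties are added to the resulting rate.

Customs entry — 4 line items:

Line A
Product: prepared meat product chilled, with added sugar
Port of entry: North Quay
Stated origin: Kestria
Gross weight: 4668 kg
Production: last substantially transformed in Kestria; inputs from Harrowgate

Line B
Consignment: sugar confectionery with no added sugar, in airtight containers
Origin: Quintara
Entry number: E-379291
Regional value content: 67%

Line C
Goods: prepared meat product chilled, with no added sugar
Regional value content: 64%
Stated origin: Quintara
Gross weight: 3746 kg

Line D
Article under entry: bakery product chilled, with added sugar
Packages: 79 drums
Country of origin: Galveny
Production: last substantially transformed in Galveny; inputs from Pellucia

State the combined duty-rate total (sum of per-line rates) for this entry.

Line A: prepared meat product → 02.03; chilled → 02.03.02; with added sugar → 02.03.02.01. Scheduled 21%. quota on 02.03.02 open → in-quota 9%; Kestria agreement on 02.01.02.02: 02.03.02.01 not covered; anti-dumping (Kestria, 02.03): +36%; total 9% + 36% = 45%. → 45%.
Line B: sugar confectionery → 02.01; in airtight containers → 02.01.02; with no added sugar → 02.01.02.02. Scheduled 15%. quota on 02.01 open → in-quota 12%; Quintara agreement on 02.03.01.02: 02.01.02.02 not covered. → 12%.
Line C: prepared meat product → 02.03; chilled → 02.03.02; with no added sugar → 02.03.02.02. Scheduled 38%. quota on 02.03.02 open → in-quota 9%; Quintara agreement on 02.03.01.02: 02.03.02.02 not covered. → 9%.
Line D: bakery product → 02.02; chilled → 02.02.02; with added sugar → 02.02.02.01. Scheduled 6%. Galveny agreement on 02.02: not wholly obtained. → 6%.
Sum: 45% + 12% + 9% + 6% = 72%.

72%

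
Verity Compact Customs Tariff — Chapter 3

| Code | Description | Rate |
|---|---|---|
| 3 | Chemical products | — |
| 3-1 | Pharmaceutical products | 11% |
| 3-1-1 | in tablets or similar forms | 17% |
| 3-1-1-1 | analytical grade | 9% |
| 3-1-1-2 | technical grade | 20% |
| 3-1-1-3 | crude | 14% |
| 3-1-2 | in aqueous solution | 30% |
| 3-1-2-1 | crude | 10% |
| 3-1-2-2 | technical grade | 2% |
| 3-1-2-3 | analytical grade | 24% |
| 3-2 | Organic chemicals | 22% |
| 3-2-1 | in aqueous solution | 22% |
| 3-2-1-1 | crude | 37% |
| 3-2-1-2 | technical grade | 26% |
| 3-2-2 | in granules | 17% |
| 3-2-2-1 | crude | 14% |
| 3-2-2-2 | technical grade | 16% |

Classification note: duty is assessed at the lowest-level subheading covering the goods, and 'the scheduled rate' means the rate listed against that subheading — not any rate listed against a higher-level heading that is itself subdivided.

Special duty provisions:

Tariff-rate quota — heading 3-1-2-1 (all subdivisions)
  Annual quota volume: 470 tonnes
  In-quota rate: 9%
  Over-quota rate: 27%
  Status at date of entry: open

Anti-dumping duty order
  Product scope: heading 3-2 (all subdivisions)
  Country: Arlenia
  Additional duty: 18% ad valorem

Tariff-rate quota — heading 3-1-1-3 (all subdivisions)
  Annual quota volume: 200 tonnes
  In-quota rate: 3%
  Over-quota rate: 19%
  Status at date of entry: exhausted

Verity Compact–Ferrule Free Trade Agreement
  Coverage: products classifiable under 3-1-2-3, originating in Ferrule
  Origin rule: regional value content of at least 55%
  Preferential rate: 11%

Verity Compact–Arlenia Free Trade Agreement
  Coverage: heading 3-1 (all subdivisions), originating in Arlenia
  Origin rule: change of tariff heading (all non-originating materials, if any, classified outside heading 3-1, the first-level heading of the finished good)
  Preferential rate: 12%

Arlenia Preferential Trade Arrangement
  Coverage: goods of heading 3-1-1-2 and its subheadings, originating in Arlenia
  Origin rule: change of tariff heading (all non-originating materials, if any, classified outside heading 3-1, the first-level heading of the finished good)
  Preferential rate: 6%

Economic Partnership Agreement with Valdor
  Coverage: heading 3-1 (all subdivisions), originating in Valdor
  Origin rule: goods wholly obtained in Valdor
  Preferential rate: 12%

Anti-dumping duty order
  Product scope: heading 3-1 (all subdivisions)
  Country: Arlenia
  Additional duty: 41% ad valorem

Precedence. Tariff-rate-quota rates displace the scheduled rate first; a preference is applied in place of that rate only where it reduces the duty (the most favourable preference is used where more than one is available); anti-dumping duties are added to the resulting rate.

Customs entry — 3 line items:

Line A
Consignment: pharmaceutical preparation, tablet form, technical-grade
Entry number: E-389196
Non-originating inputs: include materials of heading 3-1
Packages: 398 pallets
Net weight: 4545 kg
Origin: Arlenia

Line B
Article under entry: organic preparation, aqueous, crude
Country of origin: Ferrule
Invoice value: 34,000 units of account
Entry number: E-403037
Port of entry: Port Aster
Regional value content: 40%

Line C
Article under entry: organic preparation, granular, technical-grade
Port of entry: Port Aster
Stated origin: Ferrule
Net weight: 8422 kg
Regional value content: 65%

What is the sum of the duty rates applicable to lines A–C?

114%

Line A: pharmaceutical → 3-1; tablet form → 3-1-1; technical-grade → 3-1-1-2. Scheduled 20%. Arlenia agreement on 3-1: CTH not met; Arlenia agreement on 3-1-1-2: CTH not met; anti-dumping (Arlenia, 3-1): +41%; total 20% + 41% = 61%. → 61%.
Line B: organic → 3-2; aqueous → 3-2-1; crude → 3-2-1-1. Scheduled 37%. Ferrule agreement on 3-1-2-3: 3-2-1-1 not covered. → 37%.
Line C: organic → 3-2; granular → 3-2-2; technical-grade → 3-2-2-2. Scheduled 16%. Ferrule agreement on 3-1-2-3: 3-2-2-2 not covered. → 16%.
Sum: 61% + 37% + 16% = 114%.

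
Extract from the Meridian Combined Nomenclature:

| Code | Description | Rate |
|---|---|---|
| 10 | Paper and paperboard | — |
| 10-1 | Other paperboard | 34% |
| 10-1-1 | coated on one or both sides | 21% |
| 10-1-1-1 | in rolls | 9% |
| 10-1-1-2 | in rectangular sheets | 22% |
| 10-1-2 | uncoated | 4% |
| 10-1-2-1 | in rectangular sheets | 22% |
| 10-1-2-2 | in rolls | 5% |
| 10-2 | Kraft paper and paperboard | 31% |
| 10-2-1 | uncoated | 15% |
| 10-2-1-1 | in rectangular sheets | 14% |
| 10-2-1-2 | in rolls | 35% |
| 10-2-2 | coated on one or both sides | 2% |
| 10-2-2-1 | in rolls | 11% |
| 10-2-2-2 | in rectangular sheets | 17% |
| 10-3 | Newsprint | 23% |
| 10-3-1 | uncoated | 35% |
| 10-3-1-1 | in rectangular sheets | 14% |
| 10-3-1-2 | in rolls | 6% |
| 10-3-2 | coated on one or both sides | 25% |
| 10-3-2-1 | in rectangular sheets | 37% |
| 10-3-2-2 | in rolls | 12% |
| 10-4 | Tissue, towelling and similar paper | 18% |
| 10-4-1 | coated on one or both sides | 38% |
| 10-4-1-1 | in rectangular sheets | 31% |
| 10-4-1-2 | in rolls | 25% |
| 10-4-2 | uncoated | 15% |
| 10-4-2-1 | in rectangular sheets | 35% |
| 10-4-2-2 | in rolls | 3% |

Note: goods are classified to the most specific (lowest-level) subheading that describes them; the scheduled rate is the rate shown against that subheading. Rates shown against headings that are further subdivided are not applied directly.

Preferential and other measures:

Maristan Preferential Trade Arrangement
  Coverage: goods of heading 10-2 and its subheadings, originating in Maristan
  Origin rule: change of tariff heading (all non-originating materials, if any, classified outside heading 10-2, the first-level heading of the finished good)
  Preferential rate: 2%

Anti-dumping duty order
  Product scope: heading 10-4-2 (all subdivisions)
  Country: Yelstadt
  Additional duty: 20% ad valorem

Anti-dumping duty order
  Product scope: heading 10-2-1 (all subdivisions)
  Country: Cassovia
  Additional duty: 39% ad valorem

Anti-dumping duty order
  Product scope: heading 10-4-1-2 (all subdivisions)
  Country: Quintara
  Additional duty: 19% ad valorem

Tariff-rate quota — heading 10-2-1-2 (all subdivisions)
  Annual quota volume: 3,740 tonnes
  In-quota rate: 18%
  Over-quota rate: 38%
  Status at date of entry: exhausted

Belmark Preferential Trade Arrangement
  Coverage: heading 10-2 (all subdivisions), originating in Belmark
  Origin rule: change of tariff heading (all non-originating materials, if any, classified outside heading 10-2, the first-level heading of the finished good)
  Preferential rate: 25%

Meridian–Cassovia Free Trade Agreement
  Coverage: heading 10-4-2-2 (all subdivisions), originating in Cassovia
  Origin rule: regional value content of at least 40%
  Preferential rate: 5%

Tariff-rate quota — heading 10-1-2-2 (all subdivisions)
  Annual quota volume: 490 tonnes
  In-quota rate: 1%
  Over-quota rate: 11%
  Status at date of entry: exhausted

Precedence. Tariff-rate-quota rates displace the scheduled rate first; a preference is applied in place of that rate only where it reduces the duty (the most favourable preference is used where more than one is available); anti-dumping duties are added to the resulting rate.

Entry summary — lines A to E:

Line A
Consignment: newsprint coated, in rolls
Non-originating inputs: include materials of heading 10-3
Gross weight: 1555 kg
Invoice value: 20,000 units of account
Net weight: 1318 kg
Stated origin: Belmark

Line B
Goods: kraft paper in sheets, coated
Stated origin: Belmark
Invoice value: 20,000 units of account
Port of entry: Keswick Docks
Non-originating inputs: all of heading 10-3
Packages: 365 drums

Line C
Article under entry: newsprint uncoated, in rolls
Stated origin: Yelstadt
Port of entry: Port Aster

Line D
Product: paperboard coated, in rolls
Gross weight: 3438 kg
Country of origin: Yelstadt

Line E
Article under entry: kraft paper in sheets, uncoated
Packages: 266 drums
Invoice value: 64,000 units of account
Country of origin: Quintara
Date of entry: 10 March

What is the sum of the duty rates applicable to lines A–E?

Line A: newsprint → 10-3; coated → 10-3-2; in rolls → 10-3-2-2. Scheduled 12%. Belmark agreement on 10-2: 10-3-2-2 not covered. → 12%.
Line B: kraft paper → 10-2; coated → 10-2-2; in sheets → 10-2-2-2. Scheduled 17%. Belmark agreement on 10-2: CTH met → 25% available; preference 25% not lower than 17% → no reduction. → 17%.
Line C: newsprint → 10-3; uncoated → 10-3-1; in rolls → 10-3-1-2. Scheduled 6%. No special measure applies. → 6%.
Line D: paperboard → 10-1; coated → 10-1-1; in rolls → 10-1-1-1. Scheduled 9%. No special measure applies. → 9%.
Line E: kraft paper → 10-2; uncoated → 10-2-1; in sheets → 10-2-1-1. Scheduled 14%. No special measure applies. → 14%.
Sum: 12% + 17% + 6% + 9% + 14% = 58%.

58%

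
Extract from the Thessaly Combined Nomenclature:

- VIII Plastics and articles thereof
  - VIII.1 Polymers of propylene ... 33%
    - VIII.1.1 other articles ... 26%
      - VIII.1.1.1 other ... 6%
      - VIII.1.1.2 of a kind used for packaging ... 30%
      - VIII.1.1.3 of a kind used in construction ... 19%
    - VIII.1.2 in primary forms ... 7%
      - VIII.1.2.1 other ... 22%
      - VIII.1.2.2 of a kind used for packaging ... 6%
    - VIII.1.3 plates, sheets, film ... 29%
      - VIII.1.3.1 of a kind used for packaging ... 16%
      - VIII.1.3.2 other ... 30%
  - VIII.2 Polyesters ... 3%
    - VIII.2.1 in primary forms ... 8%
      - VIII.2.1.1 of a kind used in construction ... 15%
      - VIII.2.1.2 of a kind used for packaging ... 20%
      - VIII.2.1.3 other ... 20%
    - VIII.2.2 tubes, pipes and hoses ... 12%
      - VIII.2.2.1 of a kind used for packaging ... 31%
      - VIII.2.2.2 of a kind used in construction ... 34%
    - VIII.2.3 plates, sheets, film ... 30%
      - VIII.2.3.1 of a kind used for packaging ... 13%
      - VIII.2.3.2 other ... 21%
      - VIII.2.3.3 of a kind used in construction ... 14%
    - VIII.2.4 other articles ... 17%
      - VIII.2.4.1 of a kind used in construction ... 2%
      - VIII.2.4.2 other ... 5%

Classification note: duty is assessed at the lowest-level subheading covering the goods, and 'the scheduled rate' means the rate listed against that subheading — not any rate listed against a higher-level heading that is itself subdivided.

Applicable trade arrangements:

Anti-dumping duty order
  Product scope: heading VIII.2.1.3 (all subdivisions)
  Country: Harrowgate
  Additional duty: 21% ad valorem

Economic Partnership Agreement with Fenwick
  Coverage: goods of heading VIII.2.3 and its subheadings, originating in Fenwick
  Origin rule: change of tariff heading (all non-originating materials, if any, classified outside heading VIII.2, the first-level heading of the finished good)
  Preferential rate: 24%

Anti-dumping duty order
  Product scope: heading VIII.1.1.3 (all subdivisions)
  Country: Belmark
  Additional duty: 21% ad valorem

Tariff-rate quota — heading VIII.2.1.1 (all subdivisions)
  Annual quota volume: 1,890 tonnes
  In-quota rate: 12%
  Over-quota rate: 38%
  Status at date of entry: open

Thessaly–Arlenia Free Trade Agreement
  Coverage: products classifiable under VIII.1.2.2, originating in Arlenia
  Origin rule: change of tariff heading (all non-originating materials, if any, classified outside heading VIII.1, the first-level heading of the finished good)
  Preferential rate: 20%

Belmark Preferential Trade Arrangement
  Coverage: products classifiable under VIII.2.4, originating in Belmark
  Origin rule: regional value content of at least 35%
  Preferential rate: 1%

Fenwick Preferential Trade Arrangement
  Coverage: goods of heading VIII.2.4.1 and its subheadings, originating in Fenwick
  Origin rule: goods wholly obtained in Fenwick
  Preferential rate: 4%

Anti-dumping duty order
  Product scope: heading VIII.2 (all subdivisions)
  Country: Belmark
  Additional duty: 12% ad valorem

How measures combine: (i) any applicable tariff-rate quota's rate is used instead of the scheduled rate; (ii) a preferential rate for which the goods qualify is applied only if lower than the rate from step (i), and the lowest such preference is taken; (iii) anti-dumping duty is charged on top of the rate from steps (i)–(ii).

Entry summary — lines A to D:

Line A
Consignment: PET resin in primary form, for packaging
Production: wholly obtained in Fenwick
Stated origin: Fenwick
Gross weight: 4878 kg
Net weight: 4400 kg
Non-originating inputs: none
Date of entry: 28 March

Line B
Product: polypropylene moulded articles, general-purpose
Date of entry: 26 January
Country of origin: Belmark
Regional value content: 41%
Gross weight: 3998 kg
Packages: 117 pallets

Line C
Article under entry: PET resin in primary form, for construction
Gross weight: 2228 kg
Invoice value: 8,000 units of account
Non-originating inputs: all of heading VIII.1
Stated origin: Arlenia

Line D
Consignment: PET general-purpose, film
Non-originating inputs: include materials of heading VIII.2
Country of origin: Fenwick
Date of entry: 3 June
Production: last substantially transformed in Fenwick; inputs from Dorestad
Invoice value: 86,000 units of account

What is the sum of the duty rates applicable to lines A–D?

Line A: PET → VIII.2; resin in primary form → VIII.2.1; for packaging → VIII.2.1.2. Scheduled 20%. Fenwick agreement on VIII.2.3: VIII.2.1.2 not covered; Fenwick agreement on VIII.2.4.1: VIII.2.1.2 not covered. → 20%.
Line B: polypropylene → VIII.1; moulded articles → VIII.1.1; general-purpose → VIII.1.1.1. Scheduled 6%. Belmark agreement on VIII.2.4: VIII.1.1.1 not covered. → 6%.
Line C: PET → VIII.2; resin in primary form → VIII.2.1; for construction → VIII.2.1.1. Scheduled 15%. quota on VIII.2.1.1 open → in-quota 12%; Arlenia agreement on VIII.1.2.2: VIII.2.1.1 not covered. → 12%.
Line D: PET → VIII.2; film → VIII.2.3; general-purpose → VIII.2.3.2. Scheduled 21%. Fenwick agreement on VIII.2.3: CTH not met; Fenwick agreement on VIII.2.4.1: VIII.2.3.2 not covered. → 21%.
Sum: 20% + 6% + 12% + 21% = 59%.

59%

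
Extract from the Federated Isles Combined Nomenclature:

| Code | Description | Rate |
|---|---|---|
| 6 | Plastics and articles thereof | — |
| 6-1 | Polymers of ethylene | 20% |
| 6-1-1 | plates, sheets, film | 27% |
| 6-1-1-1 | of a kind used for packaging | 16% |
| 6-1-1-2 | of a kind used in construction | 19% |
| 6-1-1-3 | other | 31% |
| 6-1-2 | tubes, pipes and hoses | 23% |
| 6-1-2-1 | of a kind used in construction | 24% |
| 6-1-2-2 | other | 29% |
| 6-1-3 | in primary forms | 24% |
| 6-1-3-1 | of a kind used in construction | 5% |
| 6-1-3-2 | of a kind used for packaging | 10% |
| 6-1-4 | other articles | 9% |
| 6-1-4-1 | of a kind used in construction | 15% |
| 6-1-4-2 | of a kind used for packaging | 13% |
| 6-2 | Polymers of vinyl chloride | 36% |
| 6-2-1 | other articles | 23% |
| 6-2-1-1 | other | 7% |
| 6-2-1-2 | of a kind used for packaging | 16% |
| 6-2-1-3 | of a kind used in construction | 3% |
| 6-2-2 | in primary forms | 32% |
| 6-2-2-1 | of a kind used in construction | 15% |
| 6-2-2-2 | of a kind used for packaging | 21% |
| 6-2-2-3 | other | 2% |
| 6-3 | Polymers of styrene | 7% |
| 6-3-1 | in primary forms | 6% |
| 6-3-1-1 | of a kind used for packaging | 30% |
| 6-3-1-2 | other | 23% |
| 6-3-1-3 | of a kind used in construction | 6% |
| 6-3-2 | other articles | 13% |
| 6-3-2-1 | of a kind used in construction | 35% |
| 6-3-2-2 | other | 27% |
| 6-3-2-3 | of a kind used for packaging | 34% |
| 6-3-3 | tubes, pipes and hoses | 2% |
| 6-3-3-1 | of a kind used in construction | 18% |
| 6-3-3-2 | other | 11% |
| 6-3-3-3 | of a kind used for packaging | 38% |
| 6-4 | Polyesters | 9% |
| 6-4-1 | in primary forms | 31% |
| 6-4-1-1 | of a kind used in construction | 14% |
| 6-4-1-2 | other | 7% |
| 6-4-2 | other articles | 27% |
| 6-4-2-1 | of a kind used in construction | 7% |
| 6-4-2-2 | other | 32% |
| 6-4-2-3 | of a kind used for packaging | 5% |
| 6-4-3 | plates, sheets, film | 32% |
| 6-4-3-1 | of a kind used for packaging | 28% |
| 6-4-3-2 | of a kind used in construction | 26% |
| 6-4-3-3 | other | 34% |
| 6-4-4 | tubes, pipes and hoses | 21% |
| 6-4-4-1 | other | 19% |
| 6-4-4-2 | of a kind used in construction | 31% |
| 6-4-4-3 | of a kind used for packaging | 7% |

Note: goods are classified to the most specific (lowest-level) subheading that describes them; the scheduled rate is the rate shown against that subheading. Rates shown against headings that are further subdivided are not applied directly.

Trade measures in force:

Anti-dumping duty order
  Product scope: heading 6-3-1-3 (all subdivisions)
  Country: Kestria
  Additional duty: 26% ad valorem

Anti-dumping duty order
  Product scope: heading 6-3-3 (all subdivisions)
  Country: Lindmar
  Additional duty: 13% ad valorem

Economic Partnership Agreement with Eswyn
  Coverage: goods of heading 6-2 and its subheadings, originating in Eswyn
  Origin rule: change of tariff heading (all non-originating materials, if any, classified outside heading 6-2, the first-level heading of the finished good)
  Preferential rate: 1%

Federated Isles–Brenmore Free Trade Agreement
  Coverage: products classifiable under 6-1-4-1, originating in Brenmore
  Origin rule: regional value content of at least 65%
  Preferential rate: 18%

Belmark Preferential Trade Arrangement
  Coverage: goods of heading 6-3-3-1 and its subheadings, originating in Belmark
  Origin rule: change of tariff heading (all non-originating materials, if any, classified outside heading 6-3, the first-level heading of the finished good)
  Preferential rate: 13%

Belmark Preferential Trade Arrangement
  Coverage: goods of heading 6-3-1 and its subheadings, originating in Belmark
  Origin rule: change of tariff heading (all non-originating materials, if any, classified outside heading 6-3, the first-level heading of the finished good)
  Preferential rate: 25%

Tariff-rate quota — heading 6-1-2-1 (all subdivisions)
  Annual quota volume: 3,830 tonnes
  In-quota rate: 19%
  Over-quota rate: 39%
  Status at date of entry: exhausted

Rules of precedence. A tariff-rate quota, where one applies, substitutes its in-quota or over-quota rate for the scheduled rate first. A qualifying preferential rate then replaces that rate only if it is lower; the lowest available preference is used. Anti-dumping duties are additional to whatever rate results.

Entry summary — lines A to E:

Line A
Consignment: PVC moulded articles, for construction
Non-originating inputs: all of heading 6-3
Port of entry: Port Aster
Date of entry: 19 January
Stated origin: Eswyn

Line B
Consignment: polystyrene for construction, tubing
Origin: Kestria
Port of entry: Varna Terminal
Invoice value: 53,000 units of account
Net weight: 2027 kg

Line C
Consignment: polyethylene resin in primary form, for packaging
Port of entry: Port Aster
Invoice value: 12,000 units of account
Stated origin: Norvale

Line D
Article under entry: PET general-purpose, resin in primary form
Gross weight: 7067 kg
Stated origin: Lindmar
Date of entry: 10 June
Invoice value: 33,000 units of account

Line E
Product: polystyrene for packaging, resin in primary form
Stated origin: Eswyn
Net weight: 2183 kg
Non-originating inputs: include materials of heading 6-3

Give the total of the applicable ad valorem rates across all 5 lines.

66%

Line A: PVC → 6-2; moulded articles → 6-2-1; for construction → 6-2-1-3. Scheduled 3%. Eswyn agreement on 6-2: CTH met → 1% available; preferential 1%. → 1%.
Line B: polystyrene → 6-3; tubing → 6-3-3; for construction → 6-3-3-1. Scheduled 18%. No special measure applies. → 18%.
Line C: polyethylene → 6-1; resin in primary form → 6-1-3; for packaging → 6-1-3-2. Scheduled 10%. No special measure applies. → 10%.
Line D: PET → 6-4; resin in primary form → 6-4-1; general-purpose → 6-4-1-2. Scheduled 7%. No special measure applies. → 7%.
Line E: polystyrene → 6-3; resin in primary form → 6-3-1; for packaging → 6-3-1-1. Scheduled 30%. Eswyn agreement on 6-2: 6-3-1-1 not covered. → 30%.
Sum: 1% + 18% + 10% + 7% + 30% = 66%.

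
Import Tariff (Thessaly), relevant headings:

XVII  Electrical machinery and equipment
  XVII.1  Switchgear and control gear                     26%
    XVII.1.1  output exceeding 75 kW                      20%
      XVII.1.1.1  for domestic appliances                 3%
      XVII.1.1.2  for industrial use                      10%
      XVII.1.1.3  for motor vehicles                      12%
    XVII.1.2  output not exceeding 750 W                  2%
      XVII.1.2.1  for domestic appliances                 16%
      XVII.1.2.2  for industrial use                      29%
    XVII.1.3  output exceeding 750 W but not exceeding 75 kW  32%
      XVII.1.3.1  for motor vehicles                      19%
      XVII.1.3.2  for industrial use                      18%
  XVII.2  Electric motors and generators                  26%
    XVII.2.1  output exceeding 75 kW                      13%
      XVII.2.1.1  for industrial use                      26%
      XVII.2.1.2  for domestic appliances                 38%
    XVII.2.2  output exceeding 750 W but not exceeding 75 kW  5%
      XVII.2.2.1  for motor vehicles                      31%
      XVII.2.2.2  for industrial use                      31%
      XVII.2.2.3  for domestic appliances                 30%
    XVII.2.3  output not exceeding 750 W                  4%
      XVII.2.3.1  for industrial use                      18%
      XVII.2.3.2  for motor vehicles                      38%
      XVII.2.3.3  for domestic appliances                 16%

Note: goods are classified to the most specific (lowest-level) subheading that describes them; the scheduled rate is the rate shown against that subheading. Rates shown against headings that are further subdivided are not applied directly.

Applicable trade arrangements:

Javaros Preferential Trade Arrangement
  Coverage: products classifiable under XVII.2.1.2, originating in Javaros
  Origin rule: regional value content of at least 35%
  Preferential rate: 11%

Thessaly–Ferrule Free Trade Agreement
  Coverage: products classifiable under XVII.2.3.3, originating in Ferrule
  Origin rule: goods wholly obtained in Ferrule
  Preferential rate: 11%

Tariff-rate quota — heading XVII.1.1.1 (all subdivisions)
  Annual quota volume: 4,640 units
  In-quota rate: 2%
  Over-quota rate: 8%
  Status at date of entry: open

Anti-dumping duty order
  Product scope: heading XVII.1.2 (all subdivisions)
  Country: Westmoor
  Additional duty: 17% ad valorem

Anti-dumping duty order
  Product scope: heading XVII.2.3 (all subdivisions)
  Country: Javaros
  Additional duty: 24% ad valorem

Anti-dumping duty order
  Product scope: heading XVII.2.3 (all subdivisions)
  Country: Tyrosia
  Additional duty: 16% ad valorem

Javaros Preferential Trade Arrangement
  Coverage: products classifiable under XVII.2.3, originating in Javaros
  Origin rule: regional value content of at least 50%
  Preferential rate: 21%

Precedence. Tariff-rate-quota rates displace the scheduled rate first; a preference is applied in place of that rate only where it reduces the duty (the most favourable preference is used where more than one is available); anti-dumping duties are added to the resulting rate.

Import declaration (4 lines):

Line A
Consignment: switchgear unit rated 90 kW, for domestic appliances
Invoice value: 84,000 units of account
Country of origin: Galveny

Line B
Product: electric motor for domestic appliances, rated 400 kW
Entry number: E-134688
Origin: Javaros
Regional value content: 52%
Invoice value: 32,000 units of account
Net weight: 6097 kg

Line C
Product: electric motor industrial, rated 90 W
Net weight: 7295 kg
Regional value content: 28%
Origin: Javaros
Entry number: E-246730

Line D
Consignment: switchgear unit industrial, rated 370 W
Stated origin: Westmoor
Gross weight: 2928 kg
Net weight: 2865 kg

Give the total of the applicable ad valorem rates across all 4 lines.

101%

Line A: switchgear unit → XVII.1; rated 90 kW → XVII.1.1; for domestic appliances → XVII.1.1.1. Scheduled 3%. quota on XVII.1.1.1 open → in-quota 2%. → 2%.
Line B: electric motor → XVII.2; rated 400 kW → XVII.2.1; for domestic appliances → XVII.2.1.2. Scheduled 38%. Javaros agreement on XVII.2.1.2: RVC ≥ 35% → 11% available; Javaros agreement on XVII.2.3: XVII.2.1.2 not covered; preferential 11%. → 11%.
Line C: electric motor → XVII.2; rated 90 W → XVII.2.3; industrial → XVII.2.3.1. Scheduled 18%. Javaros agreement on XVII.2.1.2: XVII.2.3.1 not covered; Javaros agreement on XVII.2.3: RVC < 50%; anti-dumping (Javaros, XVII.2.3): +24%; total 18% + 24% = 42%. → 42%.
Line D: switchgear unit → XVII.1; rated 370 W → XVII.1.2; industrial → XVII.1.2.2. Scheduled 29%. anti-dumping (Westmoor, XVII.1.2): +17%; total 29% + 17% = 46%. → 46%.
Sum: 2% + 11% + 42% + 46% = 101%.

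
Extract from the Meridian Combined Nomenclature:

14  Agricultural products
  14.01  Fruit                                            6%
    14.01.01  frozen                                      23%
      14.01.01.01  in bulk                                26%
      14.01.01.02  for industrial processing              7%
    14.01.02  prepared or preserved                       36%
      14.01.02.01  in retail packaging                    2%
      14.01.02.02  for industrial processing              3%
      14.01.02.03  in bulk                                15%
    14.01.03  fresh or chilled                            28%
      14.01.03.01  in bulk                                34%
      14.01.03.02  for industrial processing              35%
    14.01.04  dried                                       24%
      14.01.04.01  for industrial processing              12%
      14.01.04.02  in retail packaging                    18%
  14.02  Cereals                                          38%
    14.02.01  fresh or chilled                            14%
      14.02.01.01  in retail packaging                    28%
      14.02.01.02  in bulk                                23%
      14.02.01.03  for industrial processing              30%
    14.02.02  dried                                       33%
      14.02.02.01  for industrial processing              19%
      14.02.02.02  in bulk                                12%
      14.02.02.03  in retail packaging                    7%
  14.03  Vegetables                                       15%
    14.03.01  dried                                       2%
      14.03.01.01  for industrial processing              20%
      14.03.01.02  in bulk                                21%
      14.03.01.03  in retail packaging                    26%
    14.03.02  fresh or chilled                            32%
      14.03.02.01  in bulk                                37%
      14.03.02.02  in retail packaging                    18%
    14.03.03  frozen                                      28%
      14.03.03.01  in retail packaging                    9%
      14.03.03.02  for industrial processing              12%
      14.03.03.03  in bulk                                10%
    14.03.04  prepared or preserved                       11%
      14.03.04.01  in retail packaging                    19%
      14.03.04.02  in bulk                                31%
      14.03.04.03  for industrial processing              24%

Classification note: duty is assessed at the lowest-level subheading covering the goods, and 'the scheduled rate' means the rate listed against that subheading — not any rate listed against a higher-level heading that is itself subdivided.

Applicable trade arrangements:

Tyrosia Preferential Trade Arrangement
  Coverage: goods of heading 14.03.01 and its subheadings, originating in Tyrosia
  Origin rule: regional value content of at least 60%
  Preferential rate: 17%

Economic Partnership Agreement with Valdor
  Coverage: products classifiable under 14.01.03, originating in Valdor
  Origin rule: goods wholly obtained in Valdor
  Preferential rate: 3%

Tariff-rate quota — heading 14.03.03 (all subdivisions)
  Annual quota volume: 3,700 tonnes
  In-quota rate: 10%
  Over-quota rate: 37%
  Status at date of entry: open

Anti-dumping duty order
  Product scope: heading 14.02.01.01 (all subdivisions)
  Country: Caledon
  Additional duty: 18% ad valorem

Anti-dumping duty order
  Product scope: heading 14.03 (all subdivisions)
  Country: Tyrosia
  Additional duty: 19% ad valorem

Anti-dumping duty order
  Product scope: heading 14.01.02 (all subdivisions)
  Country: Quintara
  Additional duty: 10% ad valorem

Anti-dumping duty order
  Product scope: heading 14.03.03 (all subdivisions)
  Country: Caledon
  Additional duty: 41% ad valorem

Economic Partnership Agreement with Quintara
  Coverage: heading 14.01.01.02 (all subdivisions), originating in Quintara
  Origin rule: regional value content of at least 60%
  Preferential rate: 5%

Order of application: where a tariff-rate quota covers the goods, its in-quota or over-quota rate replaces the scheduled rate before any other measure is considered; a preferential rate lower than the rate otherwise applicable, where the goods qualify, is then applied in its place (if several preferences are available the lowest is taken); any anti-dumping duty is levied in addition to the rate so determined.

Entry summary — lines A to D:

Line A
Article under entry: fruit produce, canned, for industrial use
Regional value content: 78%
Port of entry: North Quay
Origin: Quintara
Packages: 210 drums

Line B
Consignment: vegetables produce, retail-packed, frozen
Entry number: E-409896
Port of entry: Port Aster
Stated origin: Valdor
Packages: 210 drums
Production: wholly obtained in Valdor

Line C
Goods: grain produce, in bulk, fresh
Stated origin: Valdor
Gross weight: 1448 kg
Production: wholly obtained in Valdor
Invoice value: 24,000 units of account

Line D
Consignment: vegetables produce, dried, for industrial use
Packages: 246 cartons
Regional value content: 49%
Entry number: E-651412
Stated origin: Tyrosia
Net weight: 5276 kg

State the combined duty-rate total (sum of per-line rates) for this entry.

Line A: fruit → 14.01; canned → 14.01.02; for industrial use → 14.01.02.02. Scheduled 3%. Quintara agreement on 14.01.01.02: 14.01.02.02 not covered; anti-dumping (Quintara, 14.01.02): +10%; total 3% + 10% = 13%. → 13%.
Line B: vegetables → 14.03; frozen → 14.03.03; retail-packed → 14.03.03.01. Scheduled 9%. quota on 14.03.03 open → in-quota 10%; Valdor agreement on 14.01.03: 14.03.03.01 not covered. → 10%.
Line C: grain → 14.02; fresh → 14.02.01; in bulk → 14.02.01.02. Scheduled 23%. Valdor agreement on 14.01.03: 14.02.01.02 not covered. → 23%.
Line D: vegetables → 14.03; dried → 14.03.01; for industrial use → 14.03.01.01. Scheduled 20%. Tyrosia agreement on 14.03.01: RVC < 60%; anti-dumping (Tyrosia, 14.03): +19%; total 20% + 19% = 39%. → 39%.
Sum: 13% + 10% + 23% + 39% = 85%.

85%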